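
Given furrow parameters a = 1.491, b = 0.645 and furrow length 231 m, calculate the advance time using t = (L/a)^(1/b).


t = (L/a)^(1/b)
t = (231/1.491)^(1/0.645)
t = 154.929577^(1/0.645)

2486.3205 min


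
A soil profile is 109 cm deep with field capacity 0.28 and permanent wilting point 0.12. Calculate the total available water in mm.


AWC = (FC - PWP) * d * 10
AWC = (0.28 - 0.12) * 109 * 10
AWC = 0.1600 * 109 * 10

174.4000 mm


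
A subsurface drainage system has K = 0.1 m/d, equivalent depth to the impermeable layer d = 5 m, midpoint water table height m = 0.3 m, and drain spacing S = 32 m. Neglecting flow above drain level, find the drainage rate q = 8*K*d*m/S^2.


q = 8*K*d*m/S^2
q = 8*0.1*5*0.3/32^2
q = 1.2000 / 1024

0.0012 m/d


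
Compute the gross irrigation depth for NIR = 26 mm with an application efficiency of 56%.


Ea = 56% = 0.56
GID = NIR / Ea = 26 / 0.56 = 46.4286 mm

46.4286 mm


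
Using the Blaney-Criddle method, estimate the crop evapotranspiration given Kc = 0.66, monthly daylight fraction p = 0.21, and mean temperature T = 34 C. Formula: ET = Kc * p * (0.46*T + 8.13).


ET = Kc * p * (0.46*T + 8.13)
ET = 0.66 * 0.21 * (0.46*34 + 8.13)
ET = 0.66 * 0.21 * 23.7700

3.2945 mm/day


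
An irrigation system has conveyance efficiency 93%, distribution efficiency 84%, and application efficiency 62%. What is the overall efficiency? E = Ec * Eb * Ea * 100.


Ec = 0.93, Eb = 0.84, Ea = 0.62
E = 0.93 * 0.84 * 0.62 * 100 = 48.4344%

48.4344 %


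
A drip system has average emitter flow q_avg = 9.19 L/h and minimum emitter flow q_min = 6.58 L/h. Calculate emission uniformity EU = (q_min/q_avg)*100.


EU = (q_min/q_avg)*100 = (6.58/9.19)*100 = 71.5996%

71.5996 %


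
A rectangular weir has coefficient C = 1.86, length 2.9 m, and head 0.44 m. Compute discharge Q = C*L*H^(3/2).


Q = C * L * H^(3/2) = 1.86 * 2.9 * 0.44^1.5 = 1.86 * 2.9 * 0.291863

1.5743 m^3/s


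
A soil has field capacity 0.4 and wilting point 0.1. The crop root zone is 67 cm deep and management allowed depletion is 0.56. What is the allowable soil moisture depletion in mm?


SMD = (FC - PWP) * d * MAD * 10
SMD = (0.4 - 0.1) * 67 * 0.56 * 10
SMD = 0.3000 * 67 * 0.56 * 10

112.5600 mm


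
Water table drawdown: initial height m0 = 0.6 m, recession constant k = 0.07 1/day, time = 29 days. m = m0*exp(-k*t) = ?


m = m0 * exp(-k*t)
m = 0.6 * exp(-0.07 * 29)
m = 0.6 * exp(-2.0300)

0.0788 m


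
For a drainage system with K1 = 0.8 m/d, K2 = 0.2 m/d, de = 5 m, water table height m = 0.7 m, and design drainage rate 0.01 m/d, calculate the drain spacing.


S^2 = 8*K2*de*m/q + 4*K1*m^2/q
S^2 = 8*0.2*5*0.7/0.01 + 4*0.8*0.7^2/0.01
S = sqrt(716.8000)

26.7731 m


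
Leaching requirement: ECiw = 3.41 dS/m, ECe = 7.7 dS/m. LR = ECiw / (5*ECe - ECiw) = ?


LR = ECiw / (5*ECe - ECiw)
LR = 3.41 / (5*7.7 - 3.41)
LR = 3.41 / 35.0900

0.0972


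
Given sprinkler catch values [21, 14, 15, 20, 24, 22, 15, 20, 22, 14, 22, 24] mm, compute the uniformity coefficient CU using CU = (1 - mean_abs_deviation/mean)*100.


mean = 19.416667 mm
MAD = 3.277778 mm
CU = (1 - 3.277778/19.416667)*100

83.1187 %


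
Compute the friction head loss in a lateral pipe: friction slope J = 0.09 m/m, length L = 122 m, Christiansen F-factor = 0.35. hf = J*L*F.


hf = J * L * F = 0.09 * 122 * 0.35 = 3.8430 m

3.8430 m


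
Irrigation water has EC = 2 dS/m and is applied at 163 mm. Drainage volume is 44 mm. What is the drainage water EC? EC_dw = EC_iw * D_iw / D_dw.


EC_dw = EC_iw * D_iw / D_dw
EC_dw = 2 * 163 / 44
EC_dw = 326 / 44

7.4091 dS/m


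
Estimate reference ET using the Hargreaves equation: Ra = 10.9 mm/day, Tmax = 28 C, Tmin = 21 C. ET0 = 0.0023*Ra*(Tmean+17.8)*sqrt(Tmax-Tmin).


Tmean = (Tmax + Tmin)/2 = (28 + 21)/2 = 24.5
ET0 = 0.0023 * 10.9 * (24.5 + 17.8) * sqrt(28 - 21)
ET0 = 0.0023 * 10.9 * 42.3 * 2.645751

2.8057 mm/day


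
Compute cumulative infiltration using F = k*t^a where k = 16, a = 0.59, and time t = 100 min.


F = k * t^a = 16 * 100^0.59
F = 16 * 15.135612

242.1698 mm


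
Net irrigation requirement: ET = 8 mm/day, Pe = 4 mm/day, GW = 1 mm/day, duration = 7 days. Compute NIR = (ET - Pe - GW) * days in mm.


Daily deficit = ET - Pe - GW = 8 - 4 - 1 = 3 mm/day
NIR = 3 * 7 = 21 mm

21.0000 mm


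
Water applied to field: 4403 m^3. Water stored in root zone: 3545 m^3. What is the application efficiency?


Ea = V_root / V_field * 100 = 3545 / 4403 * 100 = 80.5133%

80.5133 %


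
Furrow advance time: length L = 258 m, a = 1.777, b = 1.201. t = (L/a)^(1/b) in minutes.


t = (L/a)^(1/b)
t = (258/1.777)^(1/1.201)
t = 145.188520^(1/1.201)

63.1117 min


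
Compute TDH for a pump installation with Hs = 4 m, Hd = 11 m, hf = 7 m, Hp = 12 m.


TDH = Hs + Hd + hf + Hp = 4 + 11 + 7 + 12 = 34

34 m


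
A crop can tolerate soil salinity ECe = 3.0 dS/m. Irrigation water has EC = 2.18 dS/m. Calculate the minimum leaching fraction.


LR = ECiw / (5*ECe - ECiw)
LR = 2.18 / (5*3.0 - 2.18)
LR = 2.18 / 12.8200

0.1700


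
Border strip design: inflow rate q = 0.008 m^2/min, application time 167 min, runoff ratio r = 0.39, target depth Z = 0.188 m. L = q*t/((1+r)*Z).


L = q*t/((1+r)*Z)
L = 0.008*167/((1+0.39)*0.188)
L = 1.336/0.26132

5.1125 m


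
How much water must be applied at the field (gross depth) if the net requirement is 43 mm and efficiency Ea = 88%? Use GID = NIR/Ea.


Ea = 88% = 0.88
GID = NIR / Ea = 43 / 0.88 = 48.8636 mm

48.8636 mm


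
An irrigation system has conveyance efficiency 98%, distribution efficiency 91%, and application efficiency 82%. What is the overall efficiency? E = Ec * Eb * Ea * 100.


Ec = 0.98, Eb = 0.91, Ea = 0.82
E = 0.98 * 0.91 * 0.82 * 100 = 73.1276%

73.1276 %


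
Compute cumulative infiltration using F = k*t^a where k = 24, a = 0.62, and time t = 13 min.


F = k * t^a = 24 * 13^0.62
F = 24 * 4.905066

117.7216 mm


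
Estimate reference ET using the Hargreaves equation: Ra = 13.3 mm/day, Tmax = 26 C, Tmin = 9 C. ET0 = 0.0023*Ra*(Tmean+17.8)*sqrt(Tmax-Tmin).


Tmean = (Tmax + Tmin)/2 = (26 + 9)/2 = 17.5
ET0 = 0.0023 * 13.3 * (17.5 + 17.8) * sqrt(26 - 9)
ET0 = 0.0023 * 13.3 * 35.3 * 4.123106

4.4522 mm/day


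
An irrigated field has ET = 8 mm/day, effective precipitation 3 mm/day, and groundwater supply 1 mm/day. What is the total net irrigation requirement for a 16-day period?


Daily deficit = ET - Pe - GW = 8 - 3 - 1 = 4 mm/day
NIR = 4 * 16 = 64 mm

64.0000 mm


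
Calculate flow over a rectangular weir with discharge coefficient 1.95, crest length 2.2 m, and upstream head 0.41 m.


Q = C * L * H^(3/2) = 1.95 * 2.2 * 0.41^1.5 = 1.95 * 2.2 * 0.262528

1.1262 m^3/s


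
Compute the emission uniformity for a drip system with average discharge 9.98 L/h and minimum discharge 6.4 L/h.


EU = (q_min/q_avg)*100 = (6.4/9.98)*100 = 64.1283%

64.1283 %


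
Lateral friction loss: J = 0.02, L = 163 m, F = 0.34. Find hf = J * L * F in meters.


hf = J * L * F = 0.02 * 163 * 0.34 = 1.1084 m

1.1084 m


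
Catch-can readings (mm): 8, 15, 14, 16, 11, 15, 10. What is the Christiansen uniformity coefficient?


mean = 12.714286 mm
MAD = 2.612245 mm
CU = (1 - 2.612245/12.714286)*100

79.4543 %


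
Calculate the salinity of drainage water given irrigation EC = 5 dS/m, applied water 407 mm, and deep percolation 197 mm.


EC_dw = EC_iw * D_iw / D_dw
EC_dw = 5 * 407 / 197
EC_dw = 2035 / 197

10.3299 dS/m


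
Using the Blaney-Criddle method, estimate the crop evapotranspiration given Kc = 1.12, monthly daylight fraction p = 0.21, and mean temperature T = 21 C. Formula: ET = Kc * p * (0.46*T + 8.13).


ET = Kc * p * (0.46*T + 8.13)
ET = 1.12 * 0.21 * (0.46*21 + 8.13)
ET = 1.12 * 0.21 * 17.7900

4.1842 mm/day


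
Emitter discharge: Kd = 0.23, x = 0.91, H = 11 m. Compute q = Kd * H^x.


q = Kd * H^x = 0.23 * 11^0.91 = 0.23 * 8.864767

2.0389 L/h


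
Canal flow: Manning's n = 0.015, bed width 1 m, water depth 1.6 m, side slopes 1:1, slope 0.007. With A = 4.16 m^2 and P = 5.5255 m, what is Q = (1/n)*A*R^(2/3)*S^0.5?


R = A/P = 4.16/5.5255 = 0.752873
Q = (1/0.015) * 4.16 * 0.752873^(2/3) * 0.007^0.5

19.2028 m^3/s


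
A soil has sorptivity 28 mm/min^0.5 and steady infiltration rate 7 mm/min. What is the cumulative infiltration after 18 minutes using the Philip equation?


F = S*sqrt(t) + A*t
F = 28*sqrt(18) + 7*18
F = 28*4.242641 + 126

244.7939 mm


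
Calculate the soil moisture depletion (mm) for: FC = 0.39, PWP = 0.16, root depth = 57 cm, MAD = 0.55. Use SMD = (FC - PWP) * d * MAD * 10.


SMD = (FC - PWP) * d * MAD * 10
SMD = (0.39 - 0.16) * 57 * 0.55 * 10
SMD = 0.2300 * 57 * 0.55 * 10

72.1050 mm


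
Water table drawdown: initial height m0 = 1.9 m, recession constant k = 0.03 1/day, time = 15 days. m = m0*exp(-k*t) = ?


m = m0 * exp(-k*t)
m = 1.9 * exp(-0.03 * 15)
m = 1.9 * exp(-0.4500)

1.2115 m


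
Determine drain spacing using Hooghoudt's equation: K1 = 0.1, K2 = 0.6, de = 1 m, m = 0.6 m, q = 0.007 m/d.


S^2 = 8*K2*de*m/q + 4*K1*m^2/q
S^2 = 8*0.6*1*0.6/0.007 + 4*0.1*0.6^2/0.007
S = sqrt(432.0000)

20.7846 m


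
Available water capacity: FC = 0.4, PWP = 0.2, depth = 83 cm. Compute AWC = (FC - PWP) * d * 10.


AWC = (FC - PWP) * d * 10
AWC = (0.4 - 0.2) * 83 * 10
AWC = 0.2000 * 83 * 10

166.0000 mm


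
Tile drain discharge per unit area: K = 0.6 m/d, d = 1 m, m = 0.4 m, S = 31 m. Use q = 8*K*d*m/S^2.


q = 8*K*d*m/S^2
q = 8*0.6*1*0.4/31^2
q = 1.9200 / 961

0.0020 m/d


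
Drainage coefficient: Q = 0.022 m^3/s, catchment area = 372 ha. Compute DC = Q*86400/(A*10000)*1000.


DC = Q * 86400 / (A * 10000) * 1000
DC = 0.022 * 86400 / (372 * 10000) * 1000
DC = 1900800.0000 / 3720000

0.5110 mm/day


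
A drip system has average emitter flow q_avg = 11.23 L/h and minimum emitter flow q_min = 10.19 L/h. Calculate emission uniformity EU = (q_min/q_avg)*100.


EU = (q_min/q_avg)*100 = (10.19/11.23)*100 = 90.7391%

90.7391 %


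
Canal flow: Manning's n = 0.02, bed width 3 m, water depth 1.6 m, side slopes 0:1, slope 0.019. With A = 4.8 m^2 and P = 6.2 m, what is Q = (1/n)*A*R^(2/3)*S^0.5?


R = A/P = 4.8/6.2 = 0.774194
Q = (1/0.02) * 4.8 * 0.774194^(2/3) * 0.019^0.5

27.8925 m^3/s


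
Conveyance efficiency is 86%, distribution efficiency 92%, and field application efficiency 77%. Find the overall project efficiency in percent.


Ec = 0.86, Eb = 0.92, Ea = 0.77
E = 0.86 * 0.92 * 0.77 * 100 = 60.9224%

60.9224 %


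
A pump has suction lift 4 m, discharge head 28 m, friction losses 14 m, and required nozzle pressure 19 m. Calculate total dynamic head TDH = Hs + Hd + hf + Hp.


TDH = Hs + Hd + hf + Hp = 4 + 28 + 14 + 19 = 65

65 m


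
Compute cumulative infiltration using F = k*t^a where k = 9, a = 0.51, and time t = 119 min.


F = k * t^a = 9 * 119^0.51
F = 9 * 11.442712

102.9844 mm


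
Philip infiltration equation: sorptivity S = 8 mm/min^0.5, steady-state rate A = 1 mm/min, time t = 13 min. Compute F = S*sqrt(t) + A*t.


F = S*sqrt(t) + A*t
F = 8*sqrt(13) + 1*13
F = 8*3.605551 + 13

41.8444 mm


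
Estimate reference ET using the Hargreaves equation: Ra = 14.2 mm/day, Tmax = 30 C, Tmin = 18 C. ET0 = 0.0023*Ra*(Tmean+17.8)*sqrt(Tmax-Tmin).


Tmean = (Tmax + Tmin)/2 = (30 + 18)/2 = 24.0
ET0 = 0.0023 * 14.2 * (24.0 + 17.8) * sqrt(30 - 18)
ET0 = 0.0023 * 14.2 * 41.8 * 3.464102

4.7292 mm/day


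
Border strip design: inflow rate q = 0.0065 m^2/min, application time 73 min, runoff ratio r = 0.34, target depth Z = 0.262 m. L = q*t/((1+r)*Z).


L = q*t/((1+r)*Z)
L = 0.0065*73/((1+0.34)*0.262)
L = 0.4745/0.35108

1.3515 m


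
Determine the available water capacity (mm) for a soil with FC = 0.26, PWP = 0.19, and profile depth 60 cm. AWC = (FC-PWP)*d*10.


AWC = (FC - PWP) * d * 10
AWC = (0.26 - 0.19) * 60 * 10
AWC = 0.0700 * 60 * 10

42.0000 mm


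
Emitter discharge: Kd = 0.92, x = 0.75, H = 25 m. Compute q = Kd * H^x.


q = Kd * H^x = 0.92 * 25^0.75 = 0.92 * 11.180340

10.2859 L/h


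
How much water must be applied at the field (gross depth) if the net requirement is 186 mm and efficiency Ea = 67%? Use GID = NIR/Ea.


Ea = 67% = 0.67
GID = NIR / Ea = 186 / 0.67 = 277.6119 mm

277.6119 mm


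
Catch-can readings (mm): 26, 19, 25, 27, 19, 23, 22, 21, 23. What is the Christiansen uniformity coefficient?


mean = 22.777778 mm
MAD = 2.246914 mm
CU = (1 - 2.246914/22.777778)*100

90.1355 %


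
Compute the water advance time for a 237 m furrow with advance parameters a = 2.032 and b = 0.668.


t = (L/a)^(1/b)
t = (237/2.032)^(1/0.668)
t = 116.633858^(1/0.668)

1241.7920 min


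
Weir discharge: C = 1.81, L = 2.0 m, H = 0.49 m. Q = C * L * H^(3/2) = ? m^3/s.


Q = C * L * H^(3/2) = 1.81 * 2.0 * 0.49^1.5 = 1.81 * 2.0 * 0.343000

1.2417 m^3/s


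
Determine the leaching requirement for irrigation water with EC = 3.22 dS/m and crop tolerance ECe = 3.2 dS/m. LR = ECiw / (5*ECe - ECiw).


LR = ECiw / (5*ECe - ECiw)
LR = 3.22 / (5*3.2 - 3.22)
LR = 3.22 / 12.7800

0.2520


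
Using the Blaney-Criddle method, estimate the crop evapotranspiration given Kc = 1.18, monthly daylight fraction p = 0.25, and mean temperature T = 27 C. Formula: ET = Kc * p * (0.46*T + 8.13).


ET = Kc * p * (0.46*T + 8.13)
ET = 1.18 * 0.25 * (0.46*27 + 8.13)
ET = 1.18 * 0.25 * 20.5500

6.0622 mm/day


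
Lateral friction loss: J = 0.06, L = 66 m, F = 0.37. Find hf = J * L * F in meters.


hf = J * L * F = 0.06 * 66 * 0.37 = 1.4652 m

1.4652 m


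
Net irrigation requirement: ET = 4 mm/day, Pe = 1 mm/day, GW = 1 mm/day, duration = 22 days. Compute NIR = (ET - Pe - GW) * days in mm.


Daily deficit = ET - Pe - GW = 4 - 1 - 1 = 2 mm/day
NIR = 2 * 22 = 44 mm

44.0000 mm


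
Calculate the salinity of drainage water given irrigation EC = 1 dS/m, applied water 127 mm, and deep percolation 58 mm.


EC_dw = EC_iw * D_iw / D_dw
EC_dw = 1 * 127 / 58
EC_dw = 127 / 58

2.1897 dS/m


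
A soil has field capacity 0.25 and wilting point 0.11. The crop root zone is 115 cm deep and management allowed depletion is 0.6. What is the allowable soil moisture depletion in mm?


SMD = (FC - PWP) * d * MAD * 10
SMD = (0.25 - 0.11) * 115 * 0.6 * 10
SMD = 0.1400 * 115 * 0.6 * 10

96.6000 mm


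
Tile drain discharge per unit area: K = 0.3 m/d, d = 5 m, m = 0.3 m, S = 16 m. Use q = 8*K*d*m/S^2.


q = 8*K*d*m/S^2
q = 8*0.3*5*0.3/16^2
q = 3.6000 / 256

0.0141 m/d


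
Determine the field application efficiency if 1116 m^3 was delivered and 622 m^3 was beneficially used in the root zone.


Ea = V_root / V_field * 100 = 622 / 1116 * 100 = 55.7348%

55.7348 %


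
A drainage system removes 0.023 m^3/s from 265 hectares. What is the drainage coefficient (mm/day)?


DC = Q * 86400 / (A * 10000) * 1000
DC = 0.023 * 86400 / (265 * 10000) * 1000
DC = 1987200.0000 / 2650000

0.7499 mm/day


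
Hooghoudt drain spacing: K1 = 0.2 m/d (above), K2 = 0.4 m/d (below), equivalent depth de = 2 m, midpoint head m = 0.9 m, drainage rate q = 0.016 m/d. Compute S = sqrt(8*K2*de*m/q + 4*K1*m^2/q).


S^2 = 8*K2*de*m/q + 4*K1*m^2/q
S^2 = 8*0.4*2*0.9/0.016 + 4*0.2*0.9^2/0.016
S = sqrt(400.5000)

20.0125 m


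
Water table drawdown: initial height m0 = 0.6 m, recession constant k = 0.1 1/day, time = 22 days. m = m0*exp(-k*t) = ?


m = m0 * exp(-k*t)
m = 0.6 * exp(-0.1 * 22)
m = 0.6 * exp(-2.2000)

0.0665 m


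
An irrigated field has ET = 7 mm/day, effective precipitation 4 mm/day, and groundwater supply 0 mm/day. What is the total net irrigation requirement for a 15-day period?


Daily deficit = ET - Pe - GW = 7 - 4 - 0 = 3 mm/day
NIR = 3 * 15 = 45 mm

45.0000 mm


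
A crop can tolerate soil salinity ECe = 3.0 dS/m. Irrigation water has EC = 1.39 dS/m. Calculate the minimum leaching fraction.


LR = ECiw / (5*ECe - ECiw)
LR = 1.39 / (5*3.0 - 1.39)
LR = 1.39 / 13.6100

0.1021


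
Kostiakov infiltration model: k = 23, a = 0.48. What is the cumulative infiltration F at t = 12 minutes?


F = k * t^a = 23 * 12^0.48
F = 23 * 3.296150

75.8114 mm


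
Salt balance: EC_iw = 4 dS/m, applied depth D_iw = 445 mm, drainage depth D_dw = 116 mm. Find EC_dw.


EC_dw = EC_iw * D_iw / D_dw
EC_dw = 4 * 445 / 116
EC_dw = 1780 / 116

15.3448 dS/m


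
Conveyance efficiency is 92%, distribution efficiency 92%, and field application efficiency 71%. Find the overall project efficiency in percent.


Ec = 0.92, Eb = 0.92, Ea = 0.71
E = 0.92 * 0.92 * 0.71 * 100 = 60.0944%

60.0944 %


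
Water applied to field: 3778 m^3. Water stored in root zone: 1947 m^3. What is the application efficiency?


Ea = V_root / V_field * 100 = 1947 / 3778 * 100 = 51.5352%

51.5352 %


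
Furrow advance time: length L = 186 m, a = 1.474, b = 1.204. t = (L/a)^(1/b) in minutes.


t = (L/a)^(1/b)
t = (186/1.474)^(1/1.204)
t = 126.187246^(1/1.204)

55.5942 min


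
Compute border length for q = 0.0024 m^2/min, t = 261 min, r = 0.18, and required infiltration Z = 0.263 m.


L = q*t/((1+r)*Z)
L = 0.0024*261/((1+0.18)*0.263)
L = 0.6264/0.31034

2.0184 m


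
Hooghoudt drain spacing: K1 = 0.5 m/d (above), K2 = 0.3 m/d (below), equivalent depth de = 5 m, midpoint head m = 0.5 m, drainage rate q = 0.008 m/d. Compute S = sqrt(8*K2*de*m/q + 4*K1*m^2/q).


S^2 = 8*K2*de*m/q + 4*K1*m^2/q
S^2 = 8*0.3*5*0.5/0.008 + 4*0.5*0.5^2/0.008
S = sqrt(812.5000)

28.5044 m


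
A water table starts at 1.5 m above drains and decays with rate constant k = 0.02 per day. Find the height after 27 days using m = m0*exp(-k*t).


m = m0 * exp(-k*t)
m = 1.5 * exp(-0.02 * 27)
m = 1.5 * exp(-0.5400)

0.8741 m


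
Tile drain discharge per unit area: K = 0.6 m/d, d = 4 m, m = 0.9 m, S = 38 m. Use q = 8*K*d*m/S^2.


q = 8*K*d*m/S^2
q = 8*0.6*4*0.9/38^2
q = 17.2800 / 1444

0.0120 m/d


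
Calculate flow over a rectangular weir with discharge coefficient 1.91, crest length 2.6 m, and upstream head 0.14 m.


Q = C * L * H^(3/2) = 1.91 * 2.6 * 0.14^1.5 = 1.91 * 2.6 * 0.052383

0.2601 m^3/s


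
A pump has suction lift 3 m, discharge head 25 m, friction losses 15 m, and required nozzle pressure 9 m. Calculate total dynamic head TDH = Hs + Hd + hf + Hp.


TDH = Hs + Hd + hf + Hp = 3 + 25 + 15 + 9 = 52

52 m


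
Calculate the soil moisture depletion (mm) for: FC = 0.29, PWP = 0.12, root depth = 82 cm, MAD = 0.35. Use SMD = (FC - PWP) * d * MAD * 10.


SMD = (FC - PWP) * d * MAD * 10
SMD = (0.29 - 0.12) * 82 * 0.35 * 10
SMD = 0.1700 * 82 * 0.35 * 10

48.7900 mm


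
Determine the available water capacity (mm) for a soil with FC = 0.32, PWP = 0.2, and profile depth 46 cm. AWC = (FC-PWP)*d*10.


AWC = (FC - PWP) * d * 10
AWC = (0.32 - 0.2) * 46 * 10
AWC = 0.1200 * 46 * 10

55.2000 mm


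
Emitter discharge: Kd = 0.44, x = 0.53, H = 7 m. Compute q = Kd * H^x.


q = Kd * H^x = 0.44 * 7^0.53 = 0.44 * 2.804800

1.2341 L/h


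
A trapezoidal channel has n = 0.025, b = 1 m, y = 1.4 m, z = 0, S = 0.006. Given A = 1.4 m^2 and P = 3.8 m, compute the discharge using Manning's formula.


R = A/P = 1.4/3.8 = 0.368421
Q = (1/0.025) * 1.4 * 0.368421^(2/3) * 0.006^0.5

2.2293 m^3/s


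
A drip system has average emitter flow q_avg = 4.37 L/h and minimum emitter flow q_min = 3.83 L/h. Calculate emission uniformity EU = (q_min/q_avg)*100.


EU = (q_min/q_avg)*100 = (3.83/4.37)*100 = 87.6430%

87.6430 %


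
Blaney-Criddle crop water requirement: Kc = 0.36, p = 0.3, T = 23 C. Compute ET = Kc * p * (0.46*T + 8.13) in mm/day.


ET = Kc * p * (0.46*T + 8.13)
ET = 0.36 * 0.3 * (0.46*23 + 8.13)
ET = 0.36 * 0.3 * 18.7100

2.0207 mm/day


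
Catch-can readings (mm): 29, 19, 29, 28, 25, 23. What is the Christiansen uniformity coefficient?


mean = 25.500000 mm
MAD = 3.166667 mm
CU = (1 - 3.166667/25.500000)*100

87.5817 %


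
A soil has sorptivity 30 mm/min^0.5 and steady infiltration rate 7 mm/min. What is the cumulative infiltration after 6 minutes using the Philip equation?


F = S*sqrt(t) + A*t
F = 30*sqrt(6) + 7*6
F = 30*2.449490 + 42

115.4847 mm


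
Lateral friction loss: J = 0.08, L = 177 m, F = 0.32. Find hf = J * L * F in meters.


hf = J * L * F = 0.08 * 177 * 0.32 = 4.5312 m

4.5312 m


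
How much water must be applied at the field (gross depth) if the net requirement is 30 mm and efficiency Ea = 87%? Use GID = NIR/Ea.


Ea = 87% = 0.87
GID = NIR / Ea = 30 / 0.87 = 34.4828 mm

34.4828 mm


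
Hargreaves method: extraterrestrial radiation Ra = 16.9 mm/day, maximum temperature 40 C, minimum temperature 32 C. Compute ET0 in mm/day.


Tmean = (Tmax + Tmin)/2 = (40 + 32)/2 = 36.0
ET0 = 0.0023 * 16.9 * (36.0 + 17.8) * sqrt(40 - 32)
ET0 = 0.0023 * 16.9 * 53.8 * 2.828427

5.9148 mm/day


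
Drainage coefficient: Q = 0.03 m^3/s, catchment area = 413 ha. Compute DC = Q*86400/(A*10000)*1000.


DC = Q * 86400 / (A * 10000) * 1000
DC = 0.03 * 86400 / (413 * 10000) * 1000
DC = 2592000.0000 / 4130000

0.6276 mm/day


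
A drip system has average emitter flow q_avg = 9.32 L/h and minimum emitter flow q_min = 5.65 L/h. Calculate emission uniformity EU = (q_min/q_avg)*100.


EU = (q_min/q_avg)*100 = (5.65/9.32)*100 = 60.6223%

60.6223 %


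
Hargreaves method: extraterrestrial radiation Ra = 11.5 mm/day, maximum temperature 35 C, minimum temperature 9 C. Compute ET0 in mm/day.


Tmean = (Tmax + Tmin)/2 = (35 + 9)/2 = 22.0
ET0 = 0.0023 * 11.5 * (22.0 + 17.8) * sqrt(35 - 9)
ET0 = 0.0023 * 11.5 * 39.8 * 5.099020

5.3678 mm/day


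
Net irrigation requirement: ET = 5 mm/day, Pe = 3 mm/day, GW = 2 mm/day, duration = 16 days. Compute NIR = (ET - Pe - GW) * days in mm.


Daily deficit = ET - Pe - GW = 5 - 3 - 2 = 0 mm/day
NIR = 0 * 16 = 0 mm

0 mm


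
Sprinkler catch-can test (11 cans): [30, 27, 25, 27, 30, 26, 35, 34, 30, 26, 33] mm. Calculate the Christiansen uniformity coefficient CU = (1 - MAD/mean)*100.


mean = 29.363636 mm
MAD = 2.876033 mm
CU = (1 - 2.876033/29.363636)*100

90.2055 %


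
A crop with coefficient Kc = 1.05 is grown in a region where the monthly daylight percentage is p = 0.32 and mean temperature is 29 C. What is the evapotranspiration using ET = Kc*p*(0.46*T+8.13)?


ET = Kc * p * (0.46*T + 8.13)
ET = 1.05 * 0.32 * (0.46*29 + 8.13)
ET = 1.05 * 0.32 * 21.4700

7.2139 mm/day


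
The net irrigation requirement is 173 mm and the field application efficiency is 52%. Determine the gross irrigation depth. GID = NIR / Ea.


Ea = 52% = 0.52
GID = NIR / Ea = 173 / 0.52 = 332.6923 mm

332.6923 mm


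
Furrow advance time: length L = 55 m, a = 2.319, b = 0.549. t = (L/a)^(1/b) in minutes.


t = (L/a)^(1/b)
t = (55/2.319)^(1/0.549)
t = 23.717119^(1/0.549)

319.6440 min


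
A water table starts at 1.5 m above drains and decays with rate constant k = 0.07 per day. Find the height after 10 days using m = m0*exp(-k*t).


m = m0 * exp(-k*t)
m = 1.5 * exp(-0.07 * 10)
m = 1.5 * exp(-0.7000)

0.7449 m


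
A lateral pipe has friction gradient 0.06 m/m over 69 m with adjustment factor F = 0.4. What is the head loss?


hf = J * L * F = 0.06 * 69 * 0.4 = 1.6560 m

1.6560 m


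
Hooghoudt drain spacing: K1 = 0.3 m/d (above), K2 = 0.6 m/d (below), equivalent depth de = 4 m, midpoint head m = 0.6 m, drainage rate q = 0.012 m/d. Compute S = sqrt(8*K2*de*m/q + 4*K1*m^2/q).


S^2 = 8*K2*de*m/q + 4*K1*m^2/q
S^2 = 8*0.6*4*0.6/0.012 + 4*0.3*0.6^2/0.012
S = sqrt(996.0000)

31.5595 m


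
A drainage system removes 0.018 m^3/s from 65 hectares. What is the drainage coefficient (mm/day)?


DC = Q * 86400 / (A * 10000) * 1000
DC = 0.018 * 86400 / (65 * 10000) * 1000
DC = 1555200.0000 / 650000

2.3926 mm/day


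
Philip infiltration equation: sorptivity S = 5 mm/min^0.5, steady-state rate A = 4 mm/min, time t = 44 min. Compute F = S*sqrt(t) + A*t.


F = S*sqrt(t) + A*t
F = 5*sqrt(44) + 4*44
F = 5*6.633250 + 176

209.1662 mm


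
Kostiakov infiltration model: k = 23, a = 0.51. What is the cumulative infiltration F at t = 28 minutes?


F = k * t^a = 23 * 28^0.51
F = 23 * 5.470797

125.8283 mm


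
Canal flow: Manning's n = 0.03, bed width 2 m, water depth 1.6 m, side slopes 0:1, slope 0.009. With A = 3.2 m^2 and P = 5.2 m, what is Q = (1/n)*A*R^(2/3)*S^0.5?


R = A/P = 3.2/5.2 = 0.615385
Q = (1/0.03) * 3.2 * 0.615385^(2/3) * 0.009^0.5

7.3212 m^3/s


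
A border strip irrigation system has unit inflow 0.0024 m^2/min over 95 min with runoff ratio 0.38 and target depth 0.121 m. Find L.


L = q*t/((1+r)*Z)
L = 0.0024*95/((1+0.38)*0.121)
L = 0.228/0.16698

1.3654 m


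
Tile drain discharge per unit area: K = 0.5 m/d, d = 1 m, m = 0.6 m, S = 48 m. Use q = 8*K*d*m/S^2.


q = 8*K*d*m/S^2
q = 8*0.5*1*0.6/48^2
q = 2.4000 / 2304

0.0010 m/d


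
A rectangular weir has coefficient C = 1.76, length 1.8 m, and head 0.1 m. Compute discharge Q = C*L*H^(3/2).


Q = C * L * H^(3/2) = 1.76 * 1.8 * 0.1^1.5 = 1.76 * 1.8 * 0.031623

0.1002 m^3/s


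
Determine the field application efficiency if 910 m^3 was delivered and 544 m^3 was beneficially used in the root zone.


Ea = V_root / V_field * 100 = 544 / 910 * 100 = 59.7802%

59.7802 %


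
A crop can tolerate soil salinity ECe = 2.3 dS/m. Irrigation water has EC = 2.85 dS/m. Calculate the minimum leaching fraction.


LR = ECiw / (5*ECe - ECiw)
LR = 2.85 / (5*2.3 - 2.85)
LR = 2.85 / 8.6500

0.3295


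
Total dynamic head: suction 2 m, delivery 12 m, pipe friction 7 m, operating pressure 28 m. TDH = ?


TDH = Hs + Hd + hf + Hp = 2 + 12 + 7 + 28 = 49

49 m


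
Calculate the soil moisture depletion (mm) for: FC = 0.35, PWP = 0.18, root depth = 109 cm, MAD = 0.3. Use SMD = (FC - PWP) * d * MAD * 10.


SMD = (FC - PWP) * d * MAD * 10
SMD = (0.35 - 0.18) * 109 * 0.3 * 10
SMD = 0.1700 * 109 * 0.3 * 10

55.5900 mm


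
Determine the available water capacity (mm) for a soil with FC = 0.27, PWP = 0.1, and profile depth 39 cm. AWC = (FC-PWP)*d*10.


AWC = (FC - PWP) * d * 10
AWC = (0.27 - 0.1) * 39 * 10
AWC = 0.1700 * 39 * 10

66.3000 mm


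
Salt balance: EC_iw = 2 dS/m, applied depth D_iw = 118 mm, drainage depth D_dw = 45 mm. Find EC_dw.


EC_dw = EC_iw * D_iw / D_dw
EC_dw = 2 * 118 / 45
EC_dw = 236 / 45

5.2444 dS/m


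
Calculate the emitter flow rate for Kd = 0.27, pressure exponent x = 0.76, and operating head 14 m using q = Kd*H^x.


q = Kd * H^x = 0.27 * 14^0.76 = 0.27 * 7.431172

2.0064 L/h


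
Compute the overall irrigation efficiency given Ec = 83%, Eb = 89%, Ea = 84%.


Ec = 0.83, Eb = 0.89, Ea = 0.84
E = 0.83 * 0.89 * 0.84 * 100 = 62.0508%

62.0508 %


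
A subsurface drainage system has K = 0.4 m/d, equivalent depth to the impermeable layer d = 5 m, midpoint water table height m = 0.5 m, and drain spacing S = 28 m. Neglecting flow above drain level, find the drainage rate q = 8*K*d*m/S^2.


q = 8*K*d*m/S^2
q = 8*0.4*5*0.5/28^2
q = 8.0000 / 784

0.0102 m/d


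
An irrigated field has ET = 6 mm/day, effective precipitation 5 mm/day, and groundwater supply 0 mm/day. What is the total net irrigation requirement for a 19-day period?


Daily deficit = ET - Pe - GW = 6 - 5 - 0 = 1 mm/day
NIR = 1 * 19 = 19 mm

19.0000 mm


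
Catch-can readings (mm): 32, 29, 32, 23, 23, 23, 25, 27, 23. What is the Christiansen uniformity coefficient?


mean = 26.333333 mm
MAD = 3.259259 mm
CU = (1 - 3.259259/26.333333)*100

87.6231 %


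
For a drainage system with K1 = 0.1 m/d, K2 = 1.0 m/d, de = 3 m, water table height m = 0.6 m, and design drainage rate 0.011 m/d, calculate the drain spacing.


S^2 = 8*K2*de*m/q + 4*K1*m^2/q
S^2 = 8*1.0*3*0.6/0.011 + 4*0.1*0.6^2/0.011
S = sqrt(1322.1818)

36.3618 m


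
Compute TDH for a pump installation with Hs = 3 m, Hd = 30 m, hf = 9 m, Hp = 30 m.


TDH = Hs + Hd + hf + Hp = 3 + 30 + 9 + 30 = 72

72 m


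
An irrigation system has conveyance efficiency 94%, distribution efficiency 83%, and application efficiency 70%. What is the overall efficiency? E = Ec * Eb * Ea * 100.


Ec = 0.94, Eb = 0.83, Ea = 0.7
E = 0.94 * 0.83 * 0.7 * 100 = 54.6140%

54.6140 %


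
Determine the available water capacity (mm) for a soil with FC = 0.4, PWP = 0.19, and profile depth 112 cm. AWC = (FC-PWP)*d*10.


AWC = (FC - PWP) * d * 10
AWC = (0.4 - 0.19) * 112 * 10
AWC = 0.2100 * 112 * 10

235.2000 mm


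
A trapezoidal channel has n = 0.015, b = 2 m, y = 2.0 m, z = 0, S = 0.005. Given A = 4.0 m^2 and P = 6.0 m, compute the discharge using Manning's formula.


R = A/P = 4.0/6.0 = 0.666667
Q = (1/0.015) * 4.0 * 0.666667^(2/3) * 0.005^0.5

14.3900 m^3/s


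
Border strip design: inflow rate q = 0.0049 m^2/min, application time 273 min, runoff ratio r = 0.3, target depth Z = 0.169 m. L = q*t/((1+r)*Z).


L = q*t/((1+r)*Z)
L = 0.0049*273/((1+0.3)*0.169)
L = 1.3377/0.2197

6.0888 m


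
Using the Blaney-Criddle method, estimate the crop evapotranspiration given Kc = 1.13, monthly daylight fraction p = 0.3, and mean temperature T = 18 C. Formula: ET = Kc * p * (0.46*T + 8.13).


ET = Kc * p * (0.46*T + 8.13)
ET = 1.13 * 0.3 * (0.46*18 + 8.13)
ET = 1.13 * 0.3 * 16.4100

5.5630 mm/day


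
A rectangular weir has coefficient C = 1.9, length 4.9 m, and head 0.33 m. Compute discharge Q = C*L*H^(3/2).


Q = C * L * H^(3/2) = 1.9 * 4.9 * 0.33^1.5 = 1.9 * 4.9 * 0.189571

1.7649 m^3/s


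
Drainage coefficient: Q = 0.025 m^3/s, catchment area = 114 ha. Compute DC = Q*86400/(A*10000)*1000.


DC = Q * 86400 / (A * 10000) * 1000
DC = 0.025 * 86400 / (114 * 10000) * 1000
DC = 2160000.0000 / 1140000

1.8947 mm/day


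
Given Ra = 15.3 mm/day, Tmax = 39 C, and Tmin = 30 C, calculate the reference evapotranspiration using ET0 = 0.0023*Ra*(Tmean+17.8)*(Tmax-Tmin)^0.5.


Tmean = (Tmax + Tmin)/2 = (39 + 30)/2 = 34.5
ET0 = 0.0023 * 15.3 * (34.5 + 17.8) * sqrt(39 - 30)
ET0 = 0.0023 * 15.3 * 52.3 * 3.000000

5.5213 mm/day


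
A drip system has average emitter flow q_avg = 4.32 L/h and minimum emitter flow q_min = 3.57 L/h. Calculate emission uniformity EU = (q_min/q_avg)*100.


EU = (q_min/q_avg)*100 = (3.57/4.32)*100 = 82.6389%

82.6389 %


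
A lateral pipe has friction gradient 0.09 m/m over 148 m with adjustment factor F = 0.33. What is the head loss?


hf = J * L * F = 0.09 * 148 * 0.33 = 4.3956 m

4.3956 m


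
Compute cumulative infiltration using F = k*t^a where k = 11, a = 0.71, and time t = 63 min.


F = k * t^a = 11 * 63^0.71
F = 11 * 18.946622

208.4128 mm


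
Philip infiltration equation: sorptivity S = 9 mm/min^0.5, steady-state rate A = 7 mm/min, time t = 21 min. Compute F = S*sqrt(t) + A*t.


F = S*sqrt(t) + A*t
F = 9*sqrt(21) + 7*21
F = 9*4.582576 + 147

188.2432 mm


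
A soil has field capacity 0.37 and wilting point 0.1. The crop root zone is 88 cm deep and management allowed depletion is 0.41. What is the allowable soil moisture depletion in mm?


SMD = (FC - PWP) * d * MAD * 10
SMD = (0.37 - 0.1) * 88 * 0.41 * 10
SMD = 0.2700 * 88 * 0.41 * 10

97.4160 mm


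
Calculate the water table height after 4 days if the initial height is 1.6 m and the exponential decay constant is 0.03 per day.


m = m0 * exp(-k*t)
m = 1.6 * exp(-0.03 * 4)
m = 1.6 * exp(-0.1200)

1.4191 m


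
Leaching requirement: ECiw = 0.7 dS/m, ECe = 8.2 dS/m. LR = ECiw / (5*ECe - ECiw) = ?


LR = ECiw / (5*ECe - ECiw)
LR = 0.7 / (5*8.2 - 0.7)
LR = 0.7 / 40.3000

0.0174


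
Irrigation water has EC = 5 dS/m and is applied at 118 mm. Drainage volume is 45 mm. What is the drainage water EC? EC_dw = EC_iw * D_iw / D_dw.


EC_dw = EC_iw * D_iw / D_dw
EC_dw = 5 * 118 / 45
EC_dw = 590 / 45

13.1111 dS/m


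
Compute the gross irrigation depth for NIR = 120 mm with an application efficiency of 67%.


Ea = 67% = 0.67
GID = NIR / Ea = 120 / 0.67 = 179.1045 mm

179.1045 mm


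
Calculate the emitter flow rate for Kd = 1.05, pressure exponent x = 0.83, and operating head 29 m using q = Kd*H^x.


q = Kd * H^x = 1.05 * 29^0.83 = 1.05 * 16.360265

17.1783 L/h


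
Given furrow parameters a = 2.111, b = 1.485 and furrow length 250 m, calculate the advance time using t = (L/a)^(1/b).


t = (L/a)^(1/b)
t = (250/2.111)^(1/1.485)
t = 118.427286^(1/1.485)

24.9037 min


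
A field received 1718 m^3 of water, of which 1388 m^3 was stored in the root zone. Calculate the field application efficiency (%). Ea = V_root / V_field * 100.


Ea = V_root / V_field * 100 = 1388 / 1718 * 100 = 80.7916%

80.7916 %


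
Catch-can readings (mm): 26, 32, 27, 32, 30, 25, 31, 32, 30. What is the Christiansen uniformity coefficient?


mean = 29.444444 mm
MAD = 2.296296 mm
CU = (1 - 2.296296/29.444444)*100

92.2013 %


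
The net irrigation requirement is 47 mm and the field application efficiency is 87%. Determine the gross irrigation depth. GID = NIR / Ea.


Ea = 87% = 0.87
GID = NIR / Ea = 47 / 0.87 = 54.0230 mm

54.0230 mm


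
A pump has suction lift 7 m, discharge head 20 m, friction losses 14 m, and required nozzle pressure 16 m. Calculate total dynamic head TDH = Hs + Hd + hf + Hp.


TDH = Hs + Hd + hf + Hp = 7 + 20 + 14 + 16 = 57

57 m


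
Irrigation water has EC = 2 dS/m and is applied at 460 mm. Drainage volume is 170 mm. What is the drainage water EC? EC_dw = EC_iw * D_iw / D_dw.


EC_dw = EC_iw * D_iw / D_dw
EC_dw = 2 * 460 / 170
EC_dw = 920 / 170

5.4118 dS/m


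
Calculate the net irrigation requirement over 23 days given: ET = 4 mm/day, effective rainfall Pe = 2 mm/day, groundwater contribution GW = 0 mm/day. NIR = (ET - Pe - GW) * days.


Daily deficit = ET - Pe - GW = 4 - 2 - 0 = 2 mm/day
NIR = 2 * 23 = 46 mm

46.0000 mm


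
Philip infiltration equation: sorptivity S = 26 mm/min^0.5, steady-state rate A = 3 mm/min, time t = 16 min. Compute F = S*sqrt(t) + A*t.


F = S*sqrt(t) + A*t
F = 26*sqrt(16) + 3*16
F = 26*4.000000 + 48

152.0000 mm


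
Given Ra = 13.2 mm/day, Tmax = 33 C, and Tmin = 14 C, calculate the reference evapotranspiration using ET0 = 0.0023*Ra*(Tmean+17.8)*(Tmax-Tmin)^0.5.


Tmean = (Tmax + Tmin)/2 = (33 + 14)/2 = 23.5
ET0 = 0.0023 * 13.2 * (23.5 + 17.8) * sqrt(33 - 14)
ET0 = 0.0023 * 13.2 * 41.3 * 4.358899

5.4655 mm/day


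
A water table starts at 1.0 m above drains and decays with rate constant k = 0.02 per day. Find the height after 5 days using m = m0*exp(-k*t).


m = m0 * exp(-k*t)
m = 1.0 * exp(-0.02 * 5)
m = 1.0 * exp(-0.1000)

0.9048 m


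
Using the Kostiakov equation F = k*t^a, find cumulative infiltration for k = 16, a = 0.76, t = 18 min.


F = k * t^a = 16 * 18^0.76
F = 16 * 8.995123

143.9220 mm


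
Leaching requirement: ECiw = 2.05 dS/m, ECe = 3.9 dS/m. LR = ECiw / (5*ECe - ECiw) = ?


LR = ECiw / (5*ECe - ECiw)
LR = 2.05 / (5*3.9 - 2.05)
LR = 2.05 / 17.4500

0.1175


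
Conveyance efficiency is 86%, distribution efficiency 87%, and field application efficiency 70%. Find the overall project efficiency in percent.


Ec = 0.86, Eb = 0.87, Ea = 0.7
E = 0.86 * 0.87 * 0.7 * 100 = 52.3740%

52.3740 %


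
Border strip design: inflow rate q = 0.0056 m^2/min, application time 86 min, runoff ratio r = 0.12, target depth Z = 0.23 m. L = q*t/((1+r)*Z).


L = q*t/((1+r)*Z)
L = 0.0056*86/((1+0.12)*0.23)
L = 0.4816/0.2576

1.8696 m


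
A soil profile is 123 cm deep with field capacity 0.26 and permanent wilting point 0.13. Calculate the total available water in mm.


AWC = (FC - PWP) * d * 10
AWC = (0.26 - 0.13) * 123 * 10
AWC = 0.1300 * 123 * 10

159.9000 mm


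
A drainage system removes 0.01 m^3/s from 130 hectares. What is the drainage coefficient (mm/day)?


DC = Q * 86400 / (A * 10000) * 1000
DC = 0.01 * 86400 / (130 * 10000) * 1000
DC = 864000.0000 / 1300000

0.6646 mm/day


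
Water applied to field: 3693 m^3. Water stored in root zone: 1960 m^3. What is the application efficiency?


Ea = V_root / V_field * 100 = 1960 / 3693 * 100 = 53.0734%

53.0734 %


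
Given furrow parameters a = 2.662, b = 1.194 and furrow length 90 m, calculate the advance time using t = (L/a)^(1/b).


t = (L/a)^(1/b)
t = (90/2.662)^(1/1.194)
t = 33.809166^(1/1.194)

19.0809 min


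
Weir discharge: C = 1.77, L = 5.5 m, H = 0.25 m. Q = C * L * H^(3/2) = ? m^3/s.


Q = C * L * H^(3/2) = 1.77 * 5.5 * 0.25^1.5 = 1.77 * 5.5 * 0.125000

1.2169 m^3/s


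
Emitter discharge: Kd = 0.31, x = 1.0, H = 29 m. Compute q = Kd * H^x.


q = Kd * H^x = 0.31 * 29^1.0 = 0.31 * 29.000000

8.9900 L/h


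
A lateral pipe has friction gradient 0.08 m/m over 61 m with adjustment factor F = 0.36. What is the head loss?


hf = J * L * F = 0.08 * 61 * 0.36 = 1.7568 m

1.7568 m


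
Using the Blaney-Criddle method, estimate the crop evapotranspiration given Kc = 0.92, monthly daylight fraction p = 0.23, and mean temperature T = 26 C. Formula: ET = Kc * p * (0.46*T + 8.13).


ET = Kc * p * (0.46*T + 8.13)
ET = 0.92 * 0.23 * (0.46*26 + 8.13)
ET = 0.92 * 0.23 * 20.0900

4.2510 mm/day


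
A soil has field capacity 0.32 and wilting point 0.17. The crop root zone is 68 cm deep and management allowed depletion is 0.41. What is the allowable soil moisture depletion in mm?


SMD = (FC - PWP) * d * MAD * 10
SMD = (0.32 - 0.17) * 68 * 0.41 * 10
SMD = 0.1500 * 68 * 0.41 * 10

41.8200 mm


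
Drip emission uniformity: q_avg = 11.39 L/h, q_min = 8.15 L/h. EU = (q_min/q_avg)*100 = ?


EU = (q_min/q_avg)*100 = (8.15/11.39)*100 = 71.5540%

71.5540 %


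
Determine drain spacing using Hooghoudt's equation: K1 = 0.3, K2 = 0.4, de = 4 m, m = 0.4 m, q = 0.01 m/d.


S^2 = 8*K2*de*m/q + 4*K1*m^2/q
S^2 = 8*0.4*4*0.4/0.01 + 4*0.3*0.4^2/0.01
S = sqrt(531.2000)

23.0478 m


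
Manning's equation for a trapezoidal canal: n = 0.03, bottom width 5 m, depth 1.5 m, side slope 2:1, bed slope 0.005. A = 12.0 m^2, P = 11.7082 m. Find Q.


R = A/P = 12.0/11.7082 = 1.024923
Q = (1/0.03) * 12.0 * 1.024923^(2/3) * 0.005^0.5

28.7523 m^3/s


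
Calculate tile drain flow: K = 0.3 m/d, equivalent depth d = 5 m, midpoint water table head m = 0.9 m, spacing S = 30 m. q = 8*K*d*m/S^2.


q = 8*K*d*m/S^2
q = 8*0.3*5*0.9/30^2
q = 10.8000 / 900

0.0120 m/d


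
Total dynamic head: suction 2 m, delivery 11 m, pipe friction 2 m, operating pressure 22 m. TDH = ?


TDH = Hs + Hd + hf + Hp = 2 + 11 + 2 + 22 = 37

37 m


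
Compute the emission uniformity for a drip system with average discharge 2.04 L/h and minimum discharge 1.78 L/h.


EU = (q_min/q_avg)*100 = (1.78/2.04)*100 = 87.2549%

87.2549 %


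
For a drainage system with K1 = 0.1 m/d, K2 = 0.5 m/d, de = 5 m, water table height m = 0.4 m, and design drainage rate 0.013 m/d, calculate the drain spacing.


S^2 = 8*K2*de*m/q + 4*K1*m^2/q
S^2 = 8*0.5*5*0.4/0.013 + 4*0.1*0.4^2/0.013
S = sqrt(620.3077)

24.9060 m


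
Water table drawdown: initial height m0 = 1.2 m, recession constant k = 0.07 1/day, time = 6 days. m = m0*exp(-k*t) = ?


m = m0 * exp(-k*t)
m = 1.2 * exp(-0.07 * 6)
m = 1.2 * exp(-0.4200)

0.7885 m


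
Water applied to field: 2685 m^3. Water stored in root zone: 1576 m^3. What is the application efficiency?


Ea = V_root / V_field * 100 = 1576 / 2685 * 100 = 58.6965%

58.6965 %


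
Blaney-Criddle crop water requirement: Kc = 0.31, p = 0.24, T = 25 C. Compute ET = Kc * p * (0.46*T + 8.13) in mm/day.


ET = Kc * p * (0.46*T + 8.13)
ET = 0.31 * 0.24 * (0.46*25 + 8.13)
ET = 0.31 * 0.24 * 19.6300

1.4605 mm/day


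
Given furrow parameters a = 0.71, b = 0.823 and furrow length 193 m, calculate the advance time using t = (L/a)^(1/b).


t = (L/a)^(1/b)
t = (193/0.71)^(1/0.823)
t = 271.830986^(1/0.823)

907.4776 min


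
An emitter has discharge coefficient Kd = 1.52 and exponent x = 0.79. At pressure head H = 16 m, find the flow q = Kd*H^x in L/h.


q = Kd * H^x = 1.52 * 16^0.79 = 1.52 * 8.938297

13.5862 L/h
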